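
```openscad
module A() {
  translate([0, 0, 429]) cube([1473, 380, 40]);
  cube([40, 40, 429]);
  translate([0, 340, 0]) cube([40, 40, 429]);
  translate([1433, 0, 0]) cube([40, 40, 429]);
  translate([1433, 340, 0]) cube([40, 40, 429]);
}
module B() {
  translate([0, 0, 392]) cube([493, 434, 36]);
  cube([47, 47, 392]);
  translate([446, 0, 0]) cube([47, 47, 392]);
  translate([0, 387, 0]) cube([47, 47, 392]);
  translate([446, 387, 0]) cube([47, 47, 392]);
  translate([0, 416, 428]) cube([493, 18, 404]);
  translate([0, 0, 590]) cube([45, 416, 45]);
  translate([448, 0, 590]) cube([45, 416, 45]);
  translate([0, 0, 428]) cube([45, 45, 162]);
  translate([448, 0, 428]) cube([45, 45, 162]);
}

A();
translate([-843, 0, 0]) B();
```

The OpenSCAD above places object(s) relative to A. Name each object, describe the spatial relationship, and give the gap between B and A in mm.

The chair's nearest face is 350 mm from the bench's −x face.

A is a bench. B is a chair. The chair is on the floor beside the bench on its −x side. The gap between the chair and the bench is 350 mm.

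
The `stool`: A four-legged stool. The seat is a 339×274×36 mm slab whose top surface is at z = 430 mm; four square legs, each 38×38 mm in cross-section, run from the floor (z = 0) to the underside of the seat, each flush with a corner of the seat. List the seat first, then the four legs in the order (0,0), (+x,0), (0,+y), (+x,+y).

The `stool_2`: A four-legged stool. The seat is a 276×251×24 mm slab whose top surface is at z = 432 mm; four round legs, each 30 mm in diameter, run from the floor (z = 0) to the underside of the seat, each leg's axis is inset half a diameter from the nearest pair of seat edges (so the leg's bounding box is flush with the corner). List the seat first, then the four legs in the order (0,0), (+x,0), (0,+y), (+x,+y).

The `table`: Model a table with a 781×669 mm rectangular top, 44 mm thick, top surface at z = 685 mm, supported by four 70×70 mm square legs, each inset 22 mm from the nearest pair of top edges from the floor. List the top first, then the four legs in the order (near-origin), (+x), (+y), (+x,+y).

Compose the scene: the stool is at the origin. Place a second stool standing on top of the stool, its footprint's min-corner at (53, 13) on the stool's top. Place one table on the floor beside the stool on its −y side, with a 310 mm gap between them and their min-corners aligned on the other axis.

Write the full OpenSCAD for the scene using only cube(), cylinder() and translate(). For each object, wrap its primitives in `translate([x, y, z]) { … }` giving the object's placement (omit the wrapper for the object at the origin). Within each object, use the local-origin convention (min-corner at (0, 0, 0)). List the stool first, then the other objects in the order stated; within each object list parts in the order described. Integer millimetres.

translate([0, 0, 394]) cube([339, 274, 36]);
cube([38, 38, 394]);
translate([301, 0, 0]) cube([38, 38, 394]);
translate([0, 236, 0]) cube([38, 38, 394]);
translate([301, 236, 0]) cube([38, 38, 394]);
translate([53, 13, 430]) {
  translate([0, 0, 408]) cube([276, 251, 24]);
  translate([15, 15, 0]) cylinder(h = 408, r = 15);
  translate([261, 15, 0]) cylinder(h = 408, r = 15);
  translate([15, 236, 0]) cylinder(h = 408, r = 15);
  translate([261, 236, 0]) cylinder(h = 408, r = 15);
}
translate([0, -979, 0]) {
  translate([0, 0, 641]) cube([781, 669, 44]);
  translate([22, 22, 0]) cube([70, 70, 641]);
  translate([689, 22, 0]) cube([70, 70, 641]);
  translate([22, 577, 0]) cube([70, 70, 641]);
  translate([689, 577, 0]) cube([70, 70, 641]);
}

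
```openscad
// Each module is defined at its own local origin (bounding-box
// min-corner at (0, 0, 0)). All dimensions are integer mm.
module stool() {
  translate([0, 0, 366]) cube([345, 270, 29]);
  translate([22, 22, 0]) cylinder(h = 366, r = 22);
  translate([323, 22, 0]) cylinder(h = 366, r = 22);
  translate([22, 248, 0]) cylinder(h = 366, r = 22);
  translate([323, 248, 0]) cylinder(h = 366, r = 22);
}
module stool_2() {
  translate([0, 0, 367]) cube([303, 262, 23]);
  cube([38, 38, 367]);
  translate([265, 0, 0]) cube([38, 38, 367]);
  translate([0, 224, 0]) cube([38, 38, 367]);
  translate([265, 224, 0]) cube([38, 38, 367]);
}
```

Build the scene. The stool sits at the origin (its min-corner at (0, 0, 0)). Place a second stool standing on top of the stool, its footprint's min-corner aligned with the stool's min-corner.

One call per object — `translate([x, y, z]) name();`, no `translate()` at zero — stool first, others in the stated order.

stool();
translate([0, 0, 395]) stool_2();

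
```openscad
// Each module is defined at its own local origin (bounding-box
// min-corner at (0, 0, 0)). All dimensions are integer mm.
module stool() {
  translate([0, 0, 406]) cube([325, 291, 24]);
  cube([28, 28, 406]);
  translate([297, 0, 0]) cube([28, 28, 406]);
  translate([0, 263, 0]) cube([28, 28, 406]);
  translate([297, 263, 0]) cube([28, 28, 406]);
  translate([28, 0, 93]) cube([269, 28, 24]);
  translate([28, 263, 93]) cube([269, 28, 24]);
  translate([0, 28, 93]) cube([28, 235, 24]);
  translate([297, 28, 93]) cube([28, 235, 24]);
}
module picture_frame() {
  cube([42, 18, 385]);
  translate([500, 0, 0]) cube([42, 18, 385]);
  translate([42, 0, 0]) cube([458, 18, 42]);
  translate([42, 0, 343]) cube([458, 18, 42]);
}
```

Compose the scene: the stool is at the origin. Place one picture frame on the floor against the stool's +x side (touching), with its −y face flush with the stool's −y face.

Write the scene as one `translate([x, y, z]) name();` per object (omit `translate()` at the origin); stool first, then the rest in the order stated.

stool();
translate([325, 0, 0]) picture_frame();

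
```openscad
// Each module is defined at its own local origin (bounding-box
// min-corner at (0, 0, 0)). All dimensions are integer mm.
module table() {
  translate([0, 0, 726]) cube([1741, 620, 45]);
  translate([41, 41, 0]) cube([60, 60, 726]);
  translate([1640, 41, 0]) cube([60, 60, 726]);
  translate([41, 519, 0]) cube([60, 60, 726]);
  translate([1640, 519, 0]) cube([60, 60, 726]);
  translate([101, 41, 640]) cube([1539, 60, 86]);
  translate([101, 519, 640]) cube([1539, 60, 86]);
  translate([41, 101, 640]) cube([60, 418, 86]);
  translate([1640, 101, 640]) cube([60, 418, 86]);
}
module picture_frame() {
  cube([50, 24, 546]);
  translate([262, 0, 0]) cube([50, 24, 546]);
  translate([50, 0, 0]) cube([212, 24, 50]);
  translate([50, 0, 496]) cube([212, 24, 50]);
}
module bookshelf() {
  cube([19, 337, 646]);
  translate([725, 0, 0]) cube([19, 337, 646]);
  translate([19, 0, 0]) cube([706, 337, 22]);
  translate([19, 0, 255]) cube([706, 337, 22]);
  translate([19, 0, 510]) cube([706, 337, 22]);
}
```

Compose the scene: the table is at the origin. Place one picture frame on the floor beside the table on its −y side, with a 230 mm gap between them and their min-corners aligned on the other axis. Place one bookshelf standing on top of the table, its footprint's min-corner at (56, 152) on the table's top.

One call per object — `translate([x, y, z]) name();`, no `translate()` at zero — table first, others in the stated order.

table();
translate([0, -254, 0]) picture_frame();
translate([56, 152, 771]) bookshelf();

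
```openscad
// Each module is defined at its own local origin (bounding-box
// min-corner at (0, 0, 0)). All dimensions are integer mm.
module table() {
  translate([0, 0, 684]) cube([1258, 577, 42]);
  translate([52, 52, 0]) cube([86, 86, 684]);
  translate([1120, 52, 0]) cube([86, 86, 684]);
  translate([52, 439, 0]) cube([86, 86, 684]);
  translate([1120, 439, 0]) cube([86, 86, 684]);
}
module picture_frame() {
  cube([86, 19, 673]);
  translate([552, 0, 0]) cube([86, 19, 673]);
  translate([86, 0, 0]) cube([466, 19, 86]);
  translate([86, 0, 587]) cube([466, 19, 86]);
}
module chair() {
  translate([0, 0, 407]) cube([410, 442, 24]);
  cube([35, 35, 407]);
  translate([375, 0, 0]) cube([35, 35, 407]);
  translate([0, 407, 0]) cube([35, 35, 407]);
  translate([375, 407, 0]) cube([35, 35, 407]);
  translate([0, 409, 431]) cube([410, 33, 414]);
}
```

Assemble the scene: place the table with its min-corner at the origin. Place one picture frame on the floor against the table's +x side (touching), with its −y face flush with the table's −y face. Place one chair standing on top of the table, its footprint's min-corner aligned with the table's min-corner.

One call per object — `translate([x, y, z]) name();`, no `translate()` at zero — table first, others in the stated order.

table();
translate([1258, 0, 0]) picture_frame();
translate([0, 0, 726]) chair();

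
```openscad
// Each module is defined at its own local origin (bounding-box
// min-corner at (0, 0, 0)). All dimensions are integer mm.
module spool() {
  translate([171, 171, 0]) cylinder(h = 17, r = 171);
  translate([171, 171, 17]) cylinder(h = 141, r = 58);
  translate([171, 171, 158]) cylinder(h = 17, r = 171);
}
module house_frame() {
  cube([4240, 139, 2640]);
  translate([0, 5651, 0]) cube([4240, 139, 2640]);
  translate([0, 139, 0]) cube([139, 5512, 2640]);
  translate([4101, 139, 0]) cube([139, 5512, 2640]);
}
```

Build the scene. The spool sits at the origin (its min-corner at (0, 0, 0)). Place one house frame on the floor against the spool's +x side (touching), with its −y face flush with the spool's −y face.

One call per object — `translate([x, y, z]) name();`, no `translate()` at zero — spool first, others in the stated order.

spool();
translate([342, 0, 0]) house_frame();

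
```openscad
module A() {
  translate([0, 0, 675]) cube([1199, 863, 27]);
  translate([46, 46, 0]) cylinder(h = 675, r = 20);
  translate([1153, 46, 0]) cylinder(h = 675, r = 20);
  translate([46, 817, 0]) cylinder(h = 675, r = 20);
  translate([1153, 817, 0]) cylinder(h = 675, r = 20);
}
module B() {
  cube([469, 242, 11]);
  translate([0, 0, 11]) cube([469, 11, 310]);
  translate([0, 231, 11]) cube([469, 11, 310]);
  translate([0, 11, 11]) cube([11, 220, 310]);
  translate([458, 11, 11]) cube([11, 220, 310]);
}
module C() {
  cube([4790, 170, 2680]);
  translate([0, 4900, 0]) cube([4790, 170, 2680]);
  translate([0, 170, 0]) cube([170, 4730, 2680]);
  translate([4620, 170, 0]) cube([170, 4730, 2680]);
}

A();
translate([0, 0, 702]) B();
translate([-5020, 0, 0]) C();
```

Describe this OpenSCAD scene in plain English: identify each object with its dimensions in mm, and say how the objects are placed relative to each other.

A is a rectangular dining table. The top is 1199×863×27 mm with its upper surface at z = 702 mm. It stands on four round legs of 40 mm diameter, each leg's bounding box inset 26 mm from the nearest pair of top edges, running from the floor to the underside of the top.

B is an open-topped rectangular box: outside dimensions 469×242×321 mm, with a uniform wall and base thickness of 11 mm. The base is a full 469×242 slab on the floor; four walls sit on top of the base. The front and back walls (the −y and +y sides) span the full width; the two side walls fit between them.

C is the wall frame of a small rectangular building: four walls, each 2680 mm tall and 170 mm thick, enclosing a footprint 4790 mm (x) by 5070 mm (y) outside-to-outside, with no floor or roof. The front and back walls (the −y and +y sides) span the full width; the two side walls fit between them.

The open box is on top of the table. The house frame is on the floor beside the table on its −x side.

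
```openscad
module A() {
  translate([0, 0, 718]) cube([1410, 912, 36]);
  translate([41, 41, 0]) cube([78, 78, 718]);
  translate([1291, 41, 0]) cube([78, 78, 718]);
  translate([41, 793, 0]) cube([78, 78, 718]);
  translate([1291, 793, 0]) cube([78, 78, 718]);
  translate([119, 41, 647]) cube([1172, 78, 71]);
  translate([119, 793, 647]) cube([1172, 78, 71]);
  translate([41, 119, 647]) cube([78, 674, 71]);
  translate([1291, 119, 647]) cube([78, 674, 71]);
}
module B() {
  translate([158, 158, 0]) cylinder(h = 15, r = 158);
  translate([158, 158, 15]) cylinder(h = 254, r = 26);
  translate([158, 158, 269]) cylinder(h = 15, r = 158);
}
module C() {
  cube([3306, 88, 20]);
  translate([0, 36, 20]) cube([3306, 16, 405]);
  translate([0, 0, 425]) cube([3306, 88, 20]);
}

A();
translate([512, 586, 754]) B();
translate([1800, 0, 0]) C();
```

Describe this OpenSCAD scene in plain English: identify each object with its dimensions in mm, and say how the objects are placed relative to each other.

A is a table with a 1410×912 mm rectangular top, 36 mm thick, top surface at z = 754 mm, supported by four 78×78 mm square legs, each inset 41 mm from the nearest pair of top edges, running from the floor. Four apron rails, 78 mm thick and 71 mm tall, run between adjacent legs with their top edges flush with the underside of the top and their outer faces flush with the legs' outer faces.

B is a spool: two coaxial disc flanges of radius 158 mm and thickness 15 mm, joined by a core cylinder of radius 26 mm and height 254 mm. The lower flange rests on z = 0 and the three cylinders share a vertical axis.

C is an I-beam lying along x, 3306 mm long. Overall section height 445 mm. Two flanges 88 mm wide (y) and 20 mm thick, one on the floor and one at the top; a web 16 mm thick runs between them, centred on the flange width.

The spool is on top of the table. The I-beam is on the floor beside the table on its +x side.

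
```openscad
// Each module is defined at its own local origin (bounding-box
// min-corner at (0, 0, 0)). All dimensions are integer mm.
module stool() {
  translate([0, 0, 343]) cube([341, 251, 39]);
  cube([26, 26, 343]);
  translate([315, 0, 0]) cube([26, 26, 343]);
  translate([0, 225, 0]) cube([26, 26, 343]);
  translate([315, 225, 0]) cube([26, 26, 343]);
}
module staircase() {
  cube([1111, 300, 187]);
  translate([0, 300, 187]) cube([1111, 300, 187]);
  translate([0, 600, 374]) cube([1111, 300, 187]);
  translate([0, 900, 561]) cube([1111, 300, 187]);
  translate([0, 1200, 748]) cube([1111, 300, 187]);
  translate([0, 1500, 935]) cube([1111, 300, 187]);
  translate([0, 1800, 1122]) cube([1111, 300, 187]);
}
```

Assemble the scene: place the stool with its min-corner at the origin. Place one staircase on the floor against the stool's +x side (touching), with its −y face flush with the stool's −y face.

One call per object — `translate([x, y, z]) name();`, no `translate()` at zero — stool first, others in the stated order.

stool();
translate([341, 0, 0]) staircase();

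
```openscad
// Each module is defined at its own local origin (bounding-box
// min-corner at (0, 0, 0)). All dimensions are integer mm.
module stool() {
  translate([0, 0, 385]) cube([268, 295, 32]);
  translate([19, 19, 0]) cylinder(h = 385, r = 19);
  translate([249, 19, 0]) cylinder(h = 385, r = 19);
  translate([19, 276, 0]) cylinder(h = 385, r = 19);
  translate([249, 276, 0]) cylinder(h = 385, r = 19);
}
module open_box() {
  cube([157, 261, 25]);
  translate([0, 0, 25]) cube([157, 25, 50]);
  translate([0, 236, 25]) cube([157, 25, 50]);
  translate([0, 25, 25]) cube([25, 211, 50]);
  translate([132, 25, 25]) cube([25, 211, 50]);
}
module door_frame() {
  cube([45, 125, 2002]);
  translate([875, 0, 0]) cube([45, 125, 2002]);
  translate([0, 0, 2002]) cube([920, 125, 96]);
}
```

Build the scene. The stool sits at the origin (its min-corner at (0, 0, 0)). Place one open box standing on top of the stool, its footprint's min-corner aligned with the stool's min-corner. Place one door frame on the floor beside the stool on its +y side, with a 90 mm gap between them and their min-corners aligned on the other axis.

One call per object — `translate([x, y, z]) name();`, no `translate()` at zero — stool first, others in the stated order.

stool();
translate([0, 0, 417]) open_box();
translate([0, 385, 0]) door_frame();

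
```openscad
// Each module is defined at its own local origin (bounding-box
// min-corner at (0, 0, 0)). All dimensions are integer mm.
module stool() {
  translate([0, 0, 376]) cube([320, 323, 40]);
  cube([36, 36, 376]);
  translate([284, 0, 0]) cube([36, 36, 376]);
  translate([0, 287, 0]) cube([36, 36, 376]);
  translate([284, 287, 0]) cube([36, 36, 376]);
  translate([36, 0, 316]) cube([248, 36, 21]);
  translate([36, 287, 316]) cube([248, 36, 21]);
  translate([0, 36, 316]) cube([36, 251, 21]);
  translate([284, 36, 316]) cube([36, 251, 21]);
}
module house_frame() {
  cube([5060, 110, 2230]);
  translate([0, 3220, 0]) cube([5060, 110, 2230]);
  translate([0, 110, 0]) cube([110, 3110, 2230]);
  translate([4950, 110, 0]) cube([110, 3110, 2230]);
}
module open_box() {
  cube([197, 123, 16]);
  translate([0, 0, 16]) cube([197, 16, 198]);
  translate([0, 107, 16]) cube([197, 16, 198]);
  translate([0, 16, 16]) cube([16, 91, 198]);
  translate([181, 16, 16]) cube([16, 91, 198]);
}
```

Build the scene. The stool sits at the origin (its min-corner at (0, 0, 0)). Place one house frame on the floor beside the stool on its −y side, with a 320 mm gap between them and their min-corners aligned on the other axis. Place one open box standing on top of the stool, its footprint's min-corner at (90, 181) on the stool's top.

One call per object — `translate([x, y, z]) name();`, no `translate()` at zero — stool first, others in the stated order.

stool();
translate([0, -3650, 0]) house_frame();
translate([90, 181, 416]) open_box();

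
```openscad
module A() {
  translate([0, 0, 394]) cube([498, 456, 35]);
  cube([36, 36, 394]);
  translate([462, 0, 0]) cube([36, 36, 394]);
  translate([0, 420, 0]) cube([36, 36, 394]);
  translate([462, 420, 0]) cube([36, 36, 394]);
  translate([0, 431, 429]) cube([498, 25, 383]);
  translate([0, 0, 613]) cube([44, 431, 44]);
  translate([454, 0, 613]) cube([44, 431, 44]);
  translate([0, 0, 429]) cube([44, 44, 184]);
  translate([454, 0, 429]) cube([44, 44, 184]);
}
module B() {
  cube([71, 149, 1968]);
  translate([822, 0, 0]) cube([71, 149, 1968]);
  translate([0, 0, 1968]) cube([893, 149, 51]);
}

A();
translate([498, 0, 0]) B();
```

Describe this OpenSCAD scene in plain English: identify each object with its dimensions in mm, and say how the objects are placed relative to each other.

A is a chair. The seat is a 498×456×35 mm slab with its top at z = 429 mm, on four 36×36 mm corner legs (flush with the seat edges, standing on z = 0). A flat backrest 25 mm thick, 383 mm tall, spans the full seat width and rises from the seat top along its +y edge, rear face flush with the rear of the seat. Two armrests of 44×44 mm section run along each side from the seat's front edge to the front of the backrest, top faces 228 mm above the seat top and outer faces flush with the seat's x-edges; a 44×44 mm post under the front of each armrest stands on the seat at the front corner.

B is a door frame. The clear opening is 751 mm wide and 1968 mm high. Two 71 mm wide jambs, 149 mm deep, stand either side of the opening from the floor to the top of the opening. A 51 mm thick head sits across the top of both jambs, spanning the full outside width of the frame.

The door frame is against the chair's +x side, with their −y faces flush.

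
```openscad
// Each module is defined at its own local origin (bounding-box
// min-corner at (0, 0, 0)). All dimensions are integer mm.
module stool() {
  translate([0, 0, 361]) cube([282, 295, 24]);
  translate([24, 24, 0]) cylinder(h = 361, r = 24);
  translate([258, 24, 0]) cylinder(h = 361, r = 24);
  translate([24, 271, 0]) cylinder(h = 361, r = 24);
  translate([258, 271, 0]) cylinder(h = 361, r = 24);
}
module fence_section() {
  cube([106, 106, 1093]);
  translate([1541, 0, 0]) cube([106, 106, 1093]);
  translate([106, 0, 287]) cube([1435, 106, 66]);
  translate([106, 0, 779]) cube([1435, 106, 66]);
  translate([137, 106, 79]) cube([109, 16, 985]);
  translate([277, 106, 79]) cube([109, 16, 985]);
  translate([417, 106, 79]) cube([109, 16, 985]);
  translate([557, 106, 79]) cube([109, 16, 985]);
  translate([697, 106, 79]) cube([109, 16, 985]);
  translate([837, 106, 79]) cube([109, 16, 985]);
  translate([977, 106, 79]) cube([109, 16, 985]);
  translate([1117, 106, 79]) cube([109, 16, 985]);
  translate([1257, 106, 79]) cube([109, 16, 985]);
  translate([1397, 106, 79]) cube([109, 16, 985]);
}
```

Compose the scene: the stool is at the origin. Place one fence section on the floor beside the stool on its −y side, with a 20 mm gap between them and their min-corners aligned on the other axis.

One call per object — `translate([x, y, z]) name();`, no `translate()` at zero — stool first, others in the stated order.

stool();
translate([0, -142, 0]) fence_section();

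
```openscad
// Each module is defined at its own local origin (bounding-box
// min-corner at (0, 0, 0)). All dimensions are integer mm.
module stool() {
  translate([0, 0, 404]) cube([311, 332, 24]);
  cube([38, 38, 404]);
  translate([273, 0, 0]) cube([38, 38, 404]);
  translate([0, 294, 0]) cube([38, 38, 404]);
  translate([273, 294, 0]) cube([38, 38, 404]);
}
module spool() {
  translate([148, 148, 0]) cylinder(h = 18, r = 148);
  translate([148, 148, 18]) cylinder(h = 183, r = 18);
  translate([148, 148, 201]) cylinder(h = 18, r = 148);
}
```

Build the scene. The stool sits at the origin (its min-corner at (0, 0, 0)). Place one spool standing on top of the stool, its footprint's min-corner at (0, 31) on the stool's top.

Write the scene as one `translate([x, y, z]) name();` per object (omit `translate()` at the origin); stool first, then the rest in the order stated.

stool();
translate([0, 31, 428]) spool();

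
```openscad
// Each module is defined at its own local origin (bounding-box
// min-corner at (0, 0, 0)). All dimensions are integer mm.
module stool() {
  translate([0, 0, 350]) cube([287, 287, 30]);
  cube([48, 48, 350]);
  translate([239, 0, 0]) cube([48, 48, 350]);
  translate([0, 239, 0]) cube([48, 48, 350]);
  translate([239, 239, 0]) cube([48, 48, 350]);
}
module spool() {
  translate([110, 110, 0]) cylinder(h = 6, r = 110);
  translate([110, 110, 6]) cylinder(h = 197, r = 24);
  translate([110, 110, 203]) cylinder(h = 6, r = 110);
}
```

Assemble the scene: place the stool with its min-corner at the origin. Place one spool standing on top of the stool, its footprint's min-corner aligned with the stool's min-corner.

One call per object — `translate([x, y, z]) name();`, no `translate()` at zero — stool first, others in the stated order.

stool();
translate([0, 0, 380]) spool();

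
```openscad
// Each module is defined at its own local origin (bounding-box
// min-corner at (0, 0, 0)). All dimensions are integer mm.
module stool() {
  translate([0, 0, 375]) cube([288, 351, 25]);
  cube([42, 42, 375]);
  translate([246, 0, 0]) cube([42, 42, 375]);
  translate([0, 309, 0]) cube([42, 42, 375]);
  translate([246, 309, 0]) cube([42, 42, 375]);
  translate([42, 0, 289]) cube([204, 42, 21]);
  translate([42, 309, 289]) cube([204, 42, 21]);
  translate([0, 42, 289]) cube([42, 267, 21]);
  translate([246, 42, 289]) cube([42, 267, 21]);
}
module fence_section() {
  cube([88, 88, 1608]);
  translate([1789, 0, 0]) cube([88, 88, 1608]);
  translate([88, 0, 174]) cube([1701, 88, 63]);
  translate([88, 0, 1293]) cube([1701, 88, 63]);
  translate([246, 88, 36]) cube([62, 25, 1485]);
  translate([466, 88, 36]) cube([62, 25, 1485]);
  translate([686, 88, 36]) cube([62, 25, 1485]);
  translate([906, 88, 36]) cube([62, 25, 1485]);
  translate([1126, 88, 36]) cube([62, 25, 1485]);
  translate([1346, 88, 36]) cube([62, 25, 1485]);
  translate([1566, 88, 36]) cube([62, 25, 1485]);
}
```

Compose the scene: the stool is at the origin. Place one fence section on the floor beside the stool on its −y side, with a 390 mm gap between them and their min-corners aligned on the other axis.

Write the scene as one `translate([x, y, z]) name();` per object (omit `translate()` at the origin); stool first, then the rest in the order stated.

stool();
translate([0, -503, 0]) fence_section();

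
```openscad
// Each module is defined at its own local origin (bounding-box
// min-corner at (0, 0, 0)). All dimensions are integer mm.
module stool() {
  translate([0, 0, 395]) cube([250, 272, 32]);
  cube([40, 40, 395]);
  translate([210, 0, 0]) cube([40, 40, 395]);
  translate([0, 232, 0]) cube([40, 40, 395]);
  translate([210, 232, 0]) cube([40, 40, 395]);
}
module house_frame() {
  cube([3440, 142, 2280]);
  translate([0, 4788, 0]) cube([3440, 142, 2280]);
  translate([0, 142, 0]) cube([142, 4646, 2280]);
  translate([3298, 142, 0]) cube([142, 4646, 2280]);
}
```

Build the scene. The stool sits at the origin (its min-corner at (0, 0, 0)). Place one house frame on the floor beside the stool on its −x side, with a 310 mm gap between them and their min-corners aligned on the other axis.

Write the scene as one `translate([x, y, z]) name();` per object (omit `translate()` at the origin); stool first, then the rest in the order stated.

stool();
translate([-3750, 0, 0]) house_frame();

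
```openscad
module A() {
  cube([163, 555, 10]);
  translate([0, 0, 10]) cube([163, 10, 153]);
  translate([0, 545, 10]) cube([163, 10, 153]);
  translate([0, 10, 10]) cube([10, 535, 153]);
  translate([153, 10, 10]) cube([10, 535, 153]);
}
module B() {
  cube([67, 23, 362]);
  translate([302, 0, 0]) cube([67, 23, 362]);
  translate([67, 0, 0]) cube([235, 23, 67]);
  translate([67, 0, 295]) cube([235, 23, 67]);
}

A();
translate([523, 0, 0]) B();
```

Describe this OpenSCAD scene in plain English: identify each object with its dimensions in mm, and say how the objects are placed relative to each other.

A is an open storage box with external size 163×555×163 mm and wall thickness 10 mm (the base is also 10 mm thick). The base covers the whole footprint; the four walls stand on the base, with the y-facing walls full-width and the x-facing walls fitting between their inner faces.

B is a picture frame with a 235×228 mm rectangular opening (x by z) and a uniform 67 mm border on every side. Frame depth is 23 mm along y. It is built from two vertical stiles running the full outside height and two horizontal rails spanning the gap between the stiles.

The picture frame is on the floor beside the open box on its +x side.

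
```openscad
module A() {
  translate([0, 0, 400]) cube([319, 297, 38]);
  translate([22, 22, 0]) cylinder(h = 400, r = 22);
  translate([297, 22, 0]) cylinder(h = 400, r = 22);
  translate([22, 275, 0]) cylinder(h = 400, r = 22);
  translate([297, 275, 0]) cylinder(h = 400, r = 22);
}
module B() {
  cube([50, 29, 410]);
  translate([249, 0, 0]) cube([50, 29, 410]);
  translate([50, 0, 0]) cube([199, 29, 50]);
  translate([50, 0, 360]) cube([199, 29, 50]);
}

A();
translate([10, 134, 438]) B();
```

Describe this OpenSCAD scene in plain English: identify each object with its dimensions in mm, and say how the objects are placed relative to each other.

A is a simple wooden stool: a rectangular seat 319 mm (x) by 297 mm (y), 38 mm thick, top face at z = 438 mm, on four round legs, each 44 mm in diameter. The legs rest on z = 0, each leg's axis is inset half a diameter from the nearest pair of seat edges (so the leg's bounding box is flush with the corner).

B is a picture frame with a 199×310 mm rectangular opening (x by z) and a uniform 50 mm border on every side. Frame depth is 29 mm along y. It is built from two vertical stiles running the full outside height and two horizontal rails spanning the gap between the stiles.

The picture frame is on top of the stool, centred.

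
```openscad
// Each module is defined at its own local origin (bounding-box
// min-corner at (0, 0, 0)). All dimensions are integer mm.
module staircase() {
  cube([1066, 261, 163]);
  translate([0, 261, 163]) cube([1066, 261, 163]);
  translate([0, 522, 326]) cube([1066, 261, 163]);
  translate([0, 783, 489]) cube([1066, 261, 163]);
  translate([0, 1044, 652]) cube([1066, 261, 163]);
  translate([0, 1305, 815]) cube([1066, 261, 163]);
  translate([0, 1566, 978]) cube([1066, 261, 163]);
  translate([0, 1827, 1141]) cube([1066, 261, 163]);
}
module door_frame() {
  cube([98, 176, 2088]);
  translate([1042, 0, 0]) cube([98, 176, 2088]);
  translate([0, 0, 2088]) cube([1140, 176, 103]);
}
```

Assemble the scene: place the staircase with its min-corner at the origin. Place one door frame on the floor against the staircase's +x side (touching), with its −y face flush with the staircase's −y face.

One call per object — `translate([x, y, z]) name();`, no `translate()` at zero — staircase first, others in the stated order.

staircase();
translate([1066, 0, 0]) door_frame();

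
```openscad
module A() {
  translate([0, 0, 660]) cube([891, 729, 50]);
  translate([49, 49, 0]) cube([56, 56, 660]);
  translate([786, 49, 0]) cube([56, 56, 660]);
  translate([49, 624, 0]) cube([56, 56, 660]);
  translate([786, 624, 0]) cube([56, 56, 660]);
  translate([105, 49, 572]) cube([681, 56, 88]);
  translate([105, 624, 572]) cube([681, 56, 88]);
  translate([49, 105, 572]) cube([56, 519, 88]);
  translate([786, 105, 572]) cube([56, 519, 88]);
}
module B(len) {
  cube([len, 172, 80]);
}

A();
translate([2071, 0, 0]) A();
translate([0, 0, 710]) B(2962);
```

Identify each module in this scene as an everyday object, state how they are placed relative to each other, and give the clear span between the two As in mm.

Second table starts at x = 2071; first ends at x = 891; clear span = 2071 − 891 = 1180 mm.

A is a table. B is a beam. A beam spans the tops of two tables. The clear span between the two tables is 1180 mm.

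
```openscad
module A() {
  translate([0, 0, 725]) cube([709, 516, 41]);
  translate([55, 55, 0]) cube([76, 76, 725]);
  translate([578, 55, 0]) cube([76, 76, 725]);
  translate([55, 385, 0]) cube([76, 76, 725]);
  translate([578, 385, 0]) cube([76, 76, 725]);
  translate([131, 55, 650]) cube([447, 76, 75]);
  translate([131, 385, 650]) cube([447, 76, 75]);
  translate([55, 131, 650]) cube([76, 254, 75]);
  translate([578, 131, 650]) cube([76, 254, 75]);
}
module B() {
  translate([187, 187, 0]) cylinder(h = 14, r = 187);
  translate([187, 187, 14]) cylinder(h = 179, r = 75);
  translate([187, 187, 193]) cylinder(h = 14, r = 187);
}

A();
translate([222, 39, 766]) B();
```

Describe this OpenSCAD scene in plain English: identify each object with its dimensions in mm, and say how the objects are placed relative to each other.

A is a rectangular dining table. The top is 709×516×41 mm with its upper surface at z = 766 mm. It stands on four 76×76 mm square legs, each inset 55 mm from the nearest pair of top edges, running from the floor to the underside of the top. Four apron rails, 76 mm thick and 75 mm tall, run between adjacent legs with their top edges flush with the underside of the top and their outer faces flush with the legs' outer faces.

B is a spool: two coaxial disc flanges of radius 187 mm and thickness 14 mm, joined by a core cylinder of radius 75 mm and height 179 mm. The lower flange rests on z = 0 and the three cylinders share a vertical axis.

The spool is on top of the table.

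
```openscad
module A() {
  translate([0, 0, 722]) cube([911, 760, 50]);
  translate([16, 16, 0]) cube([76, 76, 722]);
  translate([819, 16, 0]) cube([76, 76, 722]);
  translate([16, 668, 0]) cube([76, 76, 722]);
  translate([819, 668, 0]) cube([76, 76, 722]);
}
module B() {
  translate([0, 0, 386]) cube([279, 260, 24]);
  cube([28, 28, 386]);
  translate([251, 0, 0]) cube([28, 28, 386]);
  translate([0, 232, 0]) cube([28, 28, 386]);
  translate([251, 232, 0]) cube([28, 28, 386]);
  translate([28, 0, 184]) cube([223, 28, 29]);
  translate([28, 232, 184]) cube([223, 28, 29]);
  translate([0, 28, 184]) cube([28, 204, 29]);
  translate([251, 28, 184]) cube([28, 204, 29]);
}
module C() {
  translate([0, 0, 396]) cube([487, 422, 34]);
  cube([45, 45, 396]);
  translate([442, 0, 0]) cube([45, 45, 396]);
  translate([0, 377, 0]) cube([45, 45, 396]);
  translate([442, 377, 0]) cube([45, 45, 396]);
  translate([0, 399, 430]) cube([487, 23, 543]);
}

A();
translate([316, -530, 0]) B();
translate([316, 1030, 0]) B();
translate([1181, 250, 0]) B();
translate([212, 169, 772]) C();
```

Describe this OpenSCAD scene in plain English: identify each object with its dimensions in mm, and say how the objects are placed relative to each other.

A is a table with a 911×760 mm rectangular top, 50 mm thick, top surface at z = 772 mm, supported by four 76×76 mm square legs, each inset 16 mm from the nearest pair of top edges, running from the floor.

B is a four-legged stool. The seat is 279×260 mm, 24 mm thick, top at z = 410 mm. It stands on four square legs, each 28×28 mm in cross-section, from z = 0 to the seat underside, each flush with a corner of the seat. Four stretchers, 28 mm wide and 29 mm tall, connect adjacent legs with their undersides at z = 184 mm, each running between the inner faces of the legs it joins and aligned with the legs' outer faces on the other axis.

C is a chair: 487×422 mm seat, 34 mm thick, top at z = 430 mm, on four 45 mm square corner legs flush with the seat edges. A 23 mm thick backrest slab spans the full seat width, extending 543 mm above the seat top, its back face flush with the seat's +y edge.

Three stools sit around the table at the −y, +y, +x sides. The chair is on top of the table, centred.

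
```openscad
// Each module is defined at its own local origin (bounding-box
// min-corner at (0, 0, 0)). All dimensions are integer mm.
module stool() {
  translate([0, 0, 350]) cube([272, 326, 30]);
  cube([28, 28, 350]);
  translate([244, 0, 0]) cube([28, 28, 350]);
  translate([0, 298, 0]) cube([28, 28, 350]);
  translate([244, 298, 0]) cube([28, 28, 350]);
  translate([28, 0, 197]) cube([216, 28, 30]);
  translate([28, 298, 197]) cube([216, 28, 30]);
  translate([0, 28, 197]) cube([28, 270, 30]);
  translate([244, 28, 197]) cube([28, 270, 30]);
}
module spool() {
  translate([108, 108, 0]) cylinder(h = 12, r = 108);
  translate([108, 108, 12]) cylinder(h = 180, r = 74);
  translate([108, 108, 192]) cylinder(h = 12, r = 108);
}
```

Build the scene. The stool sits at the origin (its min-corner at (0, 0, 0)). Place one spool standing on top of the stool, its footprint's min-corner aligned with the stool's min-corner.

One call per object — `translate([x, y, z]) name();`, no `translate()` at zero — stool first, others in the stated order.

stool();
translate([0, 0, 380]) spool();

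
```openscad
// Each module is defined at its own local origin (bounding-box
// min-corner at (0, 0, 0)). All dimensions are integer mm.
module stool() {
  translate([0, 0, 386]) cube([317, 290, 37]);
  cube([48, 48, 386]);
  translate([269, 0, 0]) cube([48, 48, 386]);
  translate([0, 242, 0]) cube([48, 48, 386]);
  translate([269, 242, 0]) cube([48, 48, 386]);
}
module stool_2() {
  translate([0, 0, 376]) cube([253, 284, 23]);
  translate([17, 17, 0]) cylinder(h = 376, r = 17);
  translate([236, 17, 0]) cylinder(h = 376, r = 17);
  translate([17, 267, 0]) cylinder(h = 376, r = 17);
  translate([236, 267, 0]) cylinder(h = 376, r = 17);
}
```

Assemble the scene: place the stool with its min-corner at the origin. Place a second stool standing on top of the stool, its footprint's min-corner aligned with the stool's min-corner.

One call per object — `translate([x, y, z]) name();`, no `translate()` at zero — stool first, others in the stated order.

stool();
translate([0, 0, 423]) stool_2();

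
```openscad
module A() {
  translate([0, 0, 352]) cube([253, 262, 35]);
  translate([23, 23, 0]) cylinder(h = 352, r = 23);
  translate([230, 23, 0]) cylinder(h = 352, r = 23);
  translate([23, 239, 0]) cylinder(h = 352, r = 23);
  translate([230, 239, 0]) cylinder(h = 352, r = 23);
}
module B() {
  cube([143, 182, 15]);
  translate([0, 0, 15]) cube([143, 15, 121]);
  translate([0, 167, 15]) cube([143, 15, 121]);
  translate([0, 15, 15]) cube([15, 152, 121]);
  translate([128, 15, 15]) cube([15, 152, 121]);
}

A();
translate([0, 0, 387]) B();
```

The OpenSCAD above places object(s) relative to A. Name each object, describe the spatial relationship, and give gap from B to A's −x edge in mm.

The open box's min-x is at 0; the stool's min-x is 0; gap = 0 mm.

A is a stool. B is an open box. The open box is on top of the stool. The gap from the open box to the stool's −x edge is 0 mm.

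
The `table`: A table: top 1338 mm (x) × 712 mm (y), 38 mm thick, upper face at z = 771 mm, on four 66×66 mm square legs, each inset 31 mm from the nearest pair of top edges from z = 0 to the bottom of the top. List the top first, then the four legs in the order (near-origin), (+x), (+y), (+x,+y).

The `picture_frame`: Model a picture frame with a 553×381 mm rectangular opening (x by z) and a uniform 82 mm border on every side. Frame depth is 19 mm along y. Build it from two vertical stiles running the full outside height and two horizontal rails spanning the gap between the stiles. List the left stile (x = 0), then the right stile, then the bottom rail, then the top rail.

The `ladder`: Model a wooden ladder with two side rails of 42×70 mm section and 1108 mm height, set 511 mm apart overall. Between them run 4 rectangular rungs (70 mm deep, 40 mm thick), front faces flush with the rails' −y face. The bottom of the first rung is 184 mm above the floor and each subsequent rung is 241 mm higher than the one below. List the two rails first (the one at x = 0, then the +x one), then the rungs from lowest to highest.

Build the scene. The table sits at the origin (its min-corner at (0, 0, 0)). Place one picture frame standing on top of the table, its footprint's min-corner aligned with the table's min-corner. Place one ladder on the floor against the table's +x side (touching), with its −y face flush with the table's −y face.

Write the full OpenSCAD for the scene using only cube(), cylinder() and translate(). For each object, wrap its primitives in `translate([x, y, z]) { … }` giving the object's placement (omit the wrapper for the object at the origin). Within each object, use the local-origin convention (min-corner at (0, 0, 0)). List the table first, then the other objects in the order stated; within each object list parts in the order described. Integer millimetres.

translate([0, 0, 733]) cube([1338, 712, 38]);
translate([31, 31, 0]) cube([66, 66, 733]);
translate([1241, 31, 0]) cube([66, 66, 733]);
translate([31, 615, 0]) cube([66, 66, 733]);
translate([1241, 615, 0]) cube([66, 66, 733]);
translate([0, 0, 771]) {
  cube([82, 19, 545]);
  translate([635, 0, 0]) cube([82, 19, 545]);
  translate([82, 0, 0]) cube([553, 19, 82]);
  translate([82, 0, 463]) cube([553, 19, 82]);
}
translate([1338, 0, 0]) {
  cube([42, 70, 1108]);
  translate([469, 0, 0]) cube([42, 70, 1108]);
  translate([42, 0, 184]) cube([427, 70, 40]);
  translate([42, 0, 425]) cube([427, 70, 40]);
  translate([42, 0, 666]) cube([427, 70, 40]);
  translate([42, 0, 907]) cube([427, 70, 40]);
}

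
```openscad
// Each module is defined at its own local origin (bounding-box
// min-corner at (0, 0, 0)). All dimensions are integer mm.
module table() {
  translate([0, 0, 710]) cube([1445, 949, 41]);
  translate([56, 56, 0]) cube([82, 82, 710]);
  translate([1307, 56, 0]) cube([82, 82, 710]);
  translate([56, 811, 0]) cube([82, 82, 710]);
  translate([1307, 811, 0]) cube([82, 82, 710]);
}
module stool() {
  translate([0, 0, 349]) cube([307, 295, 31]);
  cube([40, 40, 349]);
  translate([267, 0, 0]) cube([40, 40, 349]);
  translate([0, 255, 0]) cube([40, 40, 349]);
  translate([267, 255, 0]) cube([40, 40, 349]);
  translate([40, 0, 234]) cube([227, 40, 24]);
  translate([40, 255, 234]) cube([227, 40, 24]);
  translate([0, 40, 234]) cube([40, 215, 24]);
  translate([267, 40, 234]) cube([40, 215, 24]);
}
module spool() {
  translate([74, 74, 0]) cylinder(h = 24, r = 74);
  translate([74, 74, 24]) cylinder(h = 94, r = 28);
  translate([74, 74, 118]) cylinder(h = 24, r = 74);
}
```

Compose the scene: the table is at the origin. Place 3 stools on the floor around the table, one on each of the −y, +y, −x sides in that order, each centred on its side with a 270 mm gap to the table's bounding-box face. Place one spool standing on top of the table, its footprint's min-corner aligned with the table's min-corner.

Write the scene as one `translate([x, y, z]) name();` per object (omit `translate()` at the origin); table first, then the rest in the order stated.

table();
translate([569, -565, 0]) stool();
translate([569, 1219, 0]) stool();
translate([-577, 327, 0]) stool();
translate([0, 0, 751]) spool();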